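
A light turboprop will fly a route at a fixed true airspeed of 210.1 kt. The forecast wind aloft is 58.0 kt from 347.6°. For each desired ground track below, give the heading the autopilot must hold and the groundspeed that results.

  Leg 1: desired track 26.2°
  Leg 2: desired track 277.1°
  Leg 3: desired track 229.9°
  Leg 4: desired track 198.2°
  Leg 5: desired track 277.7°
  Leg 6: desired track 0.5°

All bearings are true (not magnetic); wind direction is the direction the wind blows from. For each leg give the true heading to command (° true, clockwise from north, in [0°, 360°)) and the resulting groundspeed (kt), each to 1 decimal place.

Leg 1: desired track 26.2°; wind correction -9.9° → command heading 16.3°, groundspeed 161.6 kt
Leg 2: desired track 277.1°; wind correction +15.1° → command heading 292.2°, groundspeed 183.5 kt
Leg 3: desired track 229.9°; wind correction +14.1° → command heading 244.0°, groundspeed 230.7 kt
Leg 4: desired track 198.2°; wind correction +8.1° → command heading 206.3°, groundspeed 257.9 kt
Leg 5: desired track 277.7°; wind correction +15.0° → command heading 292.7°, groundspeed 183.0 kt
Leg 6: desired track 0.5°; wind correction -3.5° → command heading 357.0°, groundspeed 153.2 kt

Leg 1: heading=16.3°, groundspeed=161.6 kt
Leg 2: heading=292.2°, groundspeed=183.5 kt
Leg 3: heading=244.0°, groundspeed=230.7 kt
Leg 4: heading=206.3°, groundspeed=257.9 kt
Leg 5: heading=292.7°, groundspeed=183.0 kt
Leg 6: heading=357.0°, groundspeed=153.2 kt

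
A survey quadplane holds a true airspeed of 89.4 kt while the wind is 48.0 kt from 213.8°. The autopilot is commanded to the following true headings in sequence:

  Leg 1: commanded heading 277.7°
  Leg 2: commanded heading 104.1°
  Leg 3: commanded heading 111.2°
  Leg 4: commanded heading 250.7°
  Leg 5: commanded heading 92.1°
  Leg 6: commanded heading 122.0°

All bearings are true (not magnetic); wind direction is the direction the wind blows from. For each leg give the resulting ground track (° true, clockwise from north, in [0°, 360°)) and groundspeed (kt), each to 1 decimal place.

Leg 1: heading 277.7°; drift +32.3° → track 310.0°, groundspeed 80.8 kt
Leg 2: heading 104.1°; drift -23.2° → track 80.9°, groundspeed 114.8 kt
Leg 3: heading 111.2°; drift -25.1° → track 86.1°, groundspeed 110.3 kt
Leg 4: heading 250.7°; drift +29.5° → track 280.2°, groundspeed 58.6 kt
Leg 5: heading 92.1°; drift -19.6° → track 72.5°, groundspeed 121.7 kt
Leg 6: heading 122.0°; drift -27.8° → track 94.2°, groundspeed 102.8 kt

Leg 1: track=310.0°, groundspeed=80.8 kt
Leg 2: track=80.9°, groundspeed=114.8 kt
Leg 3: track=86.1°, groundspeed=110.3 kt
Leg 4: track=280.2°, groundspeed=58.6 kt
Leg 5: track=72.5°, groundspeed=121.7 kt
Leg 6: track=94.2°, groundspeed=102.8 kt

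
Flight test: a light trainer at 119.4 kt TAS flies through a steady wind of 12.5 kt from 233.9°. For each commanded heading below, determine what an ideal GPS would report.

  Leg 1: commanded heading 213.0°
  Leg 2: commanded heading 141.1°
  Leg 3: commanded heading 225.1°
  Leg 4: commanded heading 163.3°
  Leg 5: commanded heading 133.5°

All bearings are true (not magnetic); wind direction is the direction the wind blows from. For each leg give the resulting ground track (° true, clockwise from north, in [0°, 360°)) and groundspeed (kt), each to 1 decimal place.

Leg 1: track=210.6°, groundspeed=107.8 kt
Leg 2: track=135.2°, groundspeed=120.7 kt
Leg 3: track=224.1°, groundspeed=107.1 kt
Leg 4: track=157.5°, groundspeed=115.8 kt
Leg 5: track=127.7°, groundspeed=122.3 kt

Leg 1: heading 213.0°; drift -2.4° → track 210.6°, groundspeed 107.8 kt
Leg 2: heading 141.1°; drift -5.9° → track 135.2°, groundspeed 120.7 kt
Leg 3: heading 225.1°; drift -1.0° → track 224.1°, groundspeed 107.1 kt
Leg 4: heading 163.3°; drift -5.8° → track 157.5°, groundspeed 115.8 kt
Leg 5: heading 133.5°; drift -5.8° → track 127.7°, groundspeed 122.3 kt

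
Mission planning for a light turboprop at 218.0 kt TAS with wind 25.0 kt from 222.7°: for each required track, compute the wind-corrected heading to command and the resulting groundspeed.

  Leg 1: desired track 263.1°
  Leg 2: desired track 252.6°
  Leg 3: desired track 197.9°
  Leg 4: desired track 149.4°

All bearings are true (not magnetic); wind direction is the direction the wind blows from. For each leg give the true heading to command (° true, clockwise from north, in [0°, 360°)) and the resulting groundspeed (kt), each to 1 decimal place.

Leg 1: desired track 263.1°; wind correction -4.3° → command heading 258.8°, groundspeed 198.4 kt
Leg 2: desired track 252.6°; wind correction -3.3° → command heading 249.3°, groundspeed 196.0 kt
Leg 3: desired track 197.9°; wind correction +2.8° → command heading 200.7°, groundspeed 195.1 kt
Leg 4: desired track 149.4°; wind correction +6.3° → command heading 155.7°, groundspeed 209.5 kt

Leg 1: heading=258.8°, groundspeed=198.4 kt
Leg 2: heading=249.3°, groundspeed=196.0 kt
Leg 3: heading=200.7°, groundspeed=195.1 kt
Leg 4: heading=155.7°, groundspeed=209.5 kt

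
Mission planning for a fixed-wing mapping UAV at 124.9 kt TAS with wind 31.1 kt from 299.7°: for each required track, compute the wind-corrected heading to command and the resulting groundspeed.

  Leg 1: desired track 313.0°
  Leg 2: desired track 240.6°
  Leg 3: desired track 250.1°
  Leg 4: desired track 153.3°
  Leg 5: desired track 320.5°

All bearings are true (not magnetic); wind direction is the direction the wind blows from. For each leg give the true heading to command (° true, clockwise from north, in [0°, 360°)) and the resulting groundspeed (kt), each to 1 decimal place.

Leg 1: desired track 313.0°; wind correction -3.3° → command heading 309.7°, groundspeed 94.4 kt
Leg 2: desired track 240.6°; wind correction +12.3° → command heading 252.9°, groundspeed 106.0 kt
Leg 3: desired track 250.1°; wind correction +10.9° → command heading 261.0°, groundspeed 102.5 kt
Leg 4: desired track 153.3°; wind correction +7.9° → command heading 161.2°, groundspeed 149.6 kt
Leg 5: desired track 320.5°; wind correction -5.1° → command heading 315.4°, groundspeed 95.3 kt

Leg 1: heading=309.7°, groundspeed=94.4 kt
Leg 2: heading=252.9°, groundspeed=106.0 kt
Leg 3: heading=261.0°, groundspeed=102.5 kt
Leg 4: heading=161.2°, groundspeed=149.6 kt
Leg 5: heading=315.4°, groundspeed=95.3 kt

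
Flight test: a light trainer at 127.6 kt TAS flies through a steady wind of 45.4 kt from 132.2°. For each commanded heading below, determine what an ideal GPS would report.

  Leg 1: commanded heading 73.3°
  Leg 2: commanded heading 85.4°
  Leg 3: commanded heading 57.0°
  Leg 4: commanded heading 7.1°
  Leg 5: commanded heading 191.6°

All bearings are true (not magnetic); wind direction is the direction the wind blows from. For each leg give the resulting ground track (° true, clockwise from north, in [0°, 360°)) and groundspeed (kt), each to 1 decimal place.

Leg 1: track=52.8°, groundspeed=111.2 kt
Leg 2: track=66.5°, groundspeed=102.0 kt
Leg 3: track=36.3°, groundspeed=124.0 kt
Leg 4: track=353.5°, groundspeed=158.1 kt
Leg 5: track=212.1°, groundspeed=111.6 kt

Leg 1: heading 73.3°; drift -20.5° → track 52.8°, groundspeed 111.2 kt
Leg 2: heading 85.4°; drift -18.9° → track 66.5°, groundspeed 102.0 kt
Leg 3: heading 57.0°; drift -20.7° → track 36.3°, groundspeed 124.0 kt
Leg 4: heading 7.1°; drift -13.6° → track 353.5°, groundspeed 158.1 kt
Leg 5: heading 191.6°; drift +20.5° → track 212.1°, groundspeed 111.6 kt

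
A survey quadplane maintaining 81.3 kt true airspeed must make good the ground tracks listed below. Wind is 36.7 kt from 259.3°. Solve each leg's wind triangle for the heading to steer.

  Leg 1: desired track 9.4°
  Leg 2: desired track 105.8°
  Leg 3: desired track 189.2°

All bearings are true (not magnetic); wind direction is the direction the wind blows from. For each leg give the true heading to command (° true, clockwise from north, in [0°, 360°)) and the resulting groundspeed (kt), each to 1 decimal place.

Leg 1: heading=344.3°, groundspeed=86.2 kt
Leg 2: heading=117.4°, groundspeed=112.5 kt
Leg 3: heading=214.3°, groundspeed=61.1 kt

Leg 1: desired track 9.4°; wind correction -25.1° → command heading 344.3°, groundspeed 86.2 kt
Leg 2: desired track 105.8°; wind correction +11.6° → command heading 117.4°, groundspeed 112.5 kt
Leg 3: desired track 189.2°; wind correction +25.1° → command heading 214.3°, groundspeed 61.1 kt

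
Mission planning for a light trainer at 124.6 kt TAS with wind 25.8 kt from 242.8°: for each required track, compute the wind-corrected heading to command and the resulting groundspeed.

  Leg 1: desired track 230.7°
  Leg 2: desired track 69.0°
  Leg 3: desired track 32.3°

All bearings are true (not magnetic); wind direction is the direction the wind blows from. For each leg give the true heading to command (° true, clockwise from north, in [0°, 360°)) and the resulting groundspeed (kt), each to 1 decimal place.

Leg 1: desired track 230.7°; wind correction +2.5° → command heading 233.2°, groundspeed 99.3 kt
Leg 2: desired track 69.0°; wind correction +1.3° → command heading 70.3°, groundspeed 150.2 kt
Leg 3: desired track 32.3°; wind correction -6.0° → command heading 26.3°, groundspeed 146.1 kt

Leg 1: heading=233.2°, groundspeed=99.3 kt
Leg 2: heading=70.3°, groundspeed=150.2 kt
Leg 3: heading=26.3°, groundspeed=146.1 kt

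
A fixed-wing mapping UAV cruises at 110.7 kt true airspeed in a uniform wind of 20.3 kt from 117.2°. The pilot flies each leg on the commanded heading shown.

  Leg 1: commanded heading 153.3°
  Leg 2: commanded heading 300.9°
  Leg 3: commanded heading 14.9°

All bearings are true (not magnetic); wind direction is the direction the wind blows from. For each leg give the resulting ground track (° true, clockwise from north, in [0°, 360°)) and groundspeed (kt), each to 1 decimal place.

Leg 1: track=160.5°, groundspeed=95.1 kt
Leg 2: track=300.3°, groundspeed=131.0 kt
Leg 3: track=5.1°, groundspeed=116.7 kt

Leg 1: heading 153.3°; drift +7.2° → track 160.5°, groundspeed 95.1 kt
Leg 2: heading 300.9°; drift -0.6° → track 300.3°, groundspeed 131.0 kt
Leg 3: heading 14.9°; drift -9.8° → track 5.1°, groundspeed 116.7 kt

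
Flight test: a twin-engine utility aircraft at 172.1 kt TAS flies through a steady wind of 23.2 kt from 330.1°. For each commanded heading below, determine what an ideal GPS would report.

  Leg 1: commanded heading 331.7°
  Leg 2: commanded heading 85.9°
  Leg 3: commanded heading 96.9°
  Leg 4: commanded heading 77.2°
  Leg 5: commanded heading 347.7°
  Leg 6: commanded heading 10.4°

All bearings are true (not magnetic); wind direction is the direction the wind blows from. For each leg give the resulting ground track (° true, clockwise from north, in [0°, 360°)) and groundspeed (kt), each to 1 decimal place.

Leg 1: track=331.9°, groundspeed=148.9 kt
Leg 2: track=92.4°, groundspeed=183.4 kt
Leg 3: track=102.6°, groundspeed=186.9 kt
Leg 4: track=84.3°, groundspeed=180.3 kt
Leg 5: track=350.4°, groundspeed=150.1 kt
Leg 6: track=16.0°, groundspeed=155.1 kt

Leg 1: heading 331.7°; drift +0.2° → track 331.9°, groundspeed 148.9 kt
Leg 2: heading 85.9°; drift +6.5° → track 92.4°, groundspeed 183.4 kt
Leg 3: heading 96.9°; drift +5.7° → track 102.6°, groundspeed 186.9 kt
Leg 4: heading 77.2°; drift +7.1° → track 84.3°, groundspeed 180.3 kt
Leg 5: heading 347.7°; drift +2.7° → track 350.4°, groundspeed 150.1 kt
Leg 6: heading 10.4°; drift +5.6° → track 16.0°, groundspeed 155.1 kt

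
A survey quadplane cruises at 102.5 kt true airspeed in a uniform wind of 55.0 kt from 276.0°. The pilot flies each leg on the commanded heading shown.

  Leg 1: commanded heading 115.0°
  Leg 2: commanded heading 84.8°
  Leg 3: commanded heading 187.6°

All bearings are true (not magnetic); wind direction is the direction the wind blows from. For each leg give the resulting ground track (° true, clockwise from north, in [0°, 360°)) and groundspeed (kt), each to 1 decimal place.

Leg 1: heading 115.0°; drift -6.6° → track 108.4°, groundspeed 155.5 kt
Leg 2: heading 84.8°; drift +3.9° → track 88.7°, groundspeed 156.8 kt
Leg 3: heading 187.6°; drift -28.6° → track 159.0°, groundspeed 115.0 kt

Leg 1: track=108.4°, groundspeed=155.5 kt
Leg 2: track=88.7°, groundspeed=156.8 kt
Leg 3: track=159.0°, groundspeed=115.0 kt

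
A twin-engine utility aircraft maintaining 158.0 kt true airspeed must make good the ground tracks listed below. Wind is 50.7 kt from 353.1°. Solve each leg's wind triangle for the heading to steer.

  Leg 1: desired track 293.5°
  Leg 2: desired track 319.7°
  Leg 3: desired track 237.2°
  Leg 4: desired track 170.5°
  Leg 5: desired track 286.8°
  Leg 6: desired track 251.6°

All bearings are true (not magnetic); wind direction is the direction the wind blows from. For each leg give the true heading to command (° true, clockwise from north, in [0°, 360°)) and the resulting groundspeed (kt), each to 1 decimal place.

Leg 1: desired track 293.5°; wind correction +16.1° → command heading 309.6°, groundspeed 126.2 kt
Leg 2: desired track 319.7°; wind correction +10.2° → command heading 329.9°, groundspeed 113.2 kt
Leg 3: desired track 237.2°; wind correction +16.8° → command heading 254.0°, groundspeed 173.4 kt
Leg 4: desired track 170.5°; wind correction -0.8° → command heading 169.7°, groundspeed 208.6 kt
Leg 5: desired track 286.8°; wind correction +17.1° → command heading 303.9°, groundspeed 130.6 kt
Leg 6: desired track 251.6°; wind correction +18.3° → command heading 269.9°, groundspeed 160.1 kt

Leg 1: heading=309.6°, groundspeed=126.2 kt
Leg 2: heading=329.9°, groundspeed=113.2 kt
Leg 3: heading=254.0°, groundspeed=173.4 kt
Leg 4: heading=169.7°, groundspeed=208.6 kt
Leg 5: heading=303.9°, groundspeed=130.6 kt
Leg 6: heading=269.9°, groundspeed=160.1 kt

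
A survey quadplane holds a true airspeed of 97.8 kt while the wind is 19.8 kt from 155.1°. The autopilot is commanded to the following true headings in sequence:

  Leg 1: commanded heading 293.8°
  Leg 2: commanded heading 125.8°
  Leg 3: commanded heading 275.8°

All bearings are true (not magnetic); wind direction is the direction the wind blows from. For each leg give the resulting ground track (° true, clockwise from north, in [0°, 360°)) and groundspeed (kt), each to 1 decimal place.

Leg 1: heading 293.8°; drift +6.6° → track 300.4°, groundspeed 113.4 kt
Leg 2: heading 125.8°; drift -6.9° → track 118.9°, groundspeed 81.1 kt
Leg 3: heading 275.8°; drift +9.0° → track 284.8°, groundspeed 109.2 kt

Leg 1: track=300.4°, groundspeed=113.4 kt
Leg 2: track=118.9°, groundspeed=81.1 kt
Leg 3: track=284.8°, groundspeed=109.2 kt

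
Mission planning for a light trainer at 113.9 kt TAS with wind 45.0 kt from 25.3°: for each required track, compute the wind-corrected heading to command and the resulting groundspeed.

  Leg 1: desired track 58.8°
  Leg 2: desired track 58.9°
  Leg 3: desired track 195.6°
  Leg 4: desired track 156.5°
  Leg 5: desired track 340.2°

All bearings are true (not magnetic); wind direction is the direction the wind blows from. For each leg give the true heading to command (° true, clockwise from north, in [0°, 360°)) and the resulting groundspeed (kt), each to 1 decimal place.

Leg 1: desired track 58.8°; wind correction -12.6° → command heading 46.2°, groundspeed 73.6 kt
Leg 2: desired track 58.9°; wind correction -12.6° → command heading 46.3°, groundspeed 73.7 kt
Leg 3: desired track 195.6°; wind correction -3.8° → command heading 191.8°, groundspeed 158.0 kt
Leg 4: desired track 156.5°; wind correction -17.3° → command heading 139.2°, groundspeed 138.4 kt
Leg 5: desired track 340.2°; wind correction +16.3° → command heading 356.5°, groundspeed 77.6 kt

Leg 1: heading=46.2°, groundspeed=73.6 kt
Leg 2: heading=46.3°, groundspeed=73.7 kt
Leg 3: heading=191.8°, groundspeed=158.0 kt
Leg 4: heading=139.2°, groundspeed=138.4 kt
Leg 5: heading=356.5°, groundspeed=77.6 kt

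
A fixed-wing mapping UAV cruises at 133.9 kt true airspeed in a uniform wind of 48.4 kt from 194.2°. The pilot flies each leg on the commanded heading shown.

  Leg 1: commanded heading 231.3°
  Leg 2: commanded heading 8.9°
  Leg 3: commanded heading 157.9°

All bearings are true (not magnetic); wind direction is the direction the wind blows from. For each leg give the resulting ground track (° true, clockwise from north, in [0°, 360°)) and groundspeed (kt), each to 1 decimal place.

Leg 1: track=248.3°, groundspeed=99.7 kt
Leg 2: track=10.3°, groundspeed=182.1 kt
Leg 3: track=141.1°, groundspeed=99.1 kt

Leg 1: heading 231.3°; drift +17.0° → track 248.3°, groundspeed 99.7 kt
Leg 2: heading 8.9°; drift +1.4° → track 10.3°, groundspeed 182.1 kt
Leg 3: heading 157.9°; drift -16.8° → track 141.1°, groundspeed 99.1 kt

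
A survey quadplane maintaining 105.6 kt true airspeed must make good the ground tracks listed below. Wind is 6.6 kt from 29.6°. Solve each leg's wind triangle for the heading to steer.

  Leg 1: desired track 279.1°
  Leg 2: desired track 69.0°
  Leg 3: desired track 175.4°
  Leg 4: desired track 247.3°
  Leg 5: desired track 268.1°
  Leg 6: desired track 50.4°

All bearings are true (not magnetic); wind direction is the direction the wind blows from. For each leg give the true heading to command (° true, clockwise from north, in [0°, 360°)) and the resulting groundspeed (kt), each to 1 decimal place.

Leg 1: heading=282.5°, groundspeed=107.7 kt
Leg 2: heading=66.7°, groundspeed=100.4 kt
Leg 3: heading=173.4°, groundspeed=111.0 kt
Leg 4: heading=249.5°, groundspeed=110.7 kt
Leg 5: heading=271.2°, groundspeed=108.9 kt
Leg 6: heading=49.1°, groundspeed=99.4 kt

Leg 1: desired track 279.1°; wind correction +3.4° → command heading 282.5°, groundspeed 107.7 kt
Leg 2: desired track 69.0°; wind correction -2.3° → command heading 66.7°, groundspeed 100.4 kt
Leg 3: desired track 175.4°; wind correction -2.0° → command heading 173.4°, groundspeed 111.0 kt
Leg 4: desired track 247.3°; wind correction +2.2° → command heading 249.5°, groundspeed 110.7 kt
Leg 5: desired track 268.1°; wind correction +3.1° → command heading 271.2°, groundspeed 108.9 kt
Leg 6: desired track 50.4°; wind correction -1.3° → command heading 49.1°, groundspeed 99.4 kt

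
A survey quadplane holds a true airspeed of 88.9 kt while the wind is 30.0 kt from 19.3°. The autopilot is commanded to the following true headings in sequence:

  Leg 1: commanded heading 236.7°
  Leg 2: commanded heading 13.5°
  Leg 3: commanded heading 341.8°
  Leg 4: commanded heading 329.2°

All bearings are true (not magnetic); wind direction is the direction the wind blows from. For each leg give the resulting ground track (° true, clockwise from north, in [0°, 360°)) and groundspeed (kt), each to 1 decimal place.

Leg 1: track=227.5°, groundspeed=114.2 kt
Leg 2: track=10.6°, groundspeed=59.1 kt
Leg 3: track=326.1°, groundspeed=67.6 kt
Leg 4: track=310.9°, groundspeed=73.4 kt

Leg 1: heading 236.7°; drift -9.2° → track 227.5°, groundspeed 114.2 kt
Leg 2: heading 13.5°; drift -2.9° → track 10.6°, groundspeed 59.1 kt
Leg 3: heading 341.8°; drift -15.7° → track 326.1°, groundspeed 67.6 kt
Leg 4: heading 329.2°; drift -18.3° → track 310.9°, groundspeed 73.4 kt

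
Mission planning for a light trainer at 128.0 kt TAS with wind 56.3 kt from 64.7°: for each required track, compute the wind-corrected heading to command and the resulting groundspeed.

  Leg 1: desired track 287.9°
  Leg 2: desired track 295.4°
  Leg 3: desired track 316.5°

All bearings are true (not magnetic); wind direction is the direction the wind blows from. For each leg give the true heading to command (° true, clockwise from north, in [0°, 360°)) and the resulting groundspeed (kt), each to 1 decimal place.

Leg 1: heading=305.4°, groundspeed=163.1 kt
Leg 2: heading=315.3°, groundspeed=156.0 kt
Leg 3: heading=341.2°, groundspeed=133.9 kt

Leg 1: desired track 287.9°; wind correction +17.5° → command heading 305.4°, groundspeed 163.1 kt
Leg 2: desired track 295.4°; wind correction +19.9° → command heading 315.3°, groundspeed 156.0 kt
Leg 3: desired track 316.5°; wind correction +24.7° → command heading 341.2°, groundspeed 133.9 kt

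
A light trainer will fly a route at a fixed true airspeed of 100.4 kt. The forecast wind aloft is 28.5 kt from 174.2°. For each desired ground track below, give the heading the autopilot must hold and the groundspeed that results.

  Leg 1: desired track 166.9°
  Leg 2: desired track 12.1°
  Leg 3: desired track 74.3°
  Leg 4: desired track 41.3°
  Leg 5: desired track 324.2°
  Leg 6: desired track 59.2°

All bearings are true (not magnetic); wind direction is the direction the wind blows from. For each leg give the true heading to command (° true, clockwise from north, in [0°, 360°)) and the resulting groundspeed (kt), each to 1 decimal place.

Leg 1: heading=169.0°, groundspeed=72.1 kt
Leg 2: heading=17.1°, groundspeed=127.1 kt
Leg 3: heading=90.5°, groundspeed=101.3 kt
Leg 4: heading=53.3°, groundspeed=117.6 kt
Leg 5: heading=316.0°, groundspeed=124.1 kt
Leg 6: heading=74.1°, groundspeed=109.1 kt

Leg 1: desired track 166.9°; wind correction +2.1° → command heading 169.0°, groundspeed 72.1 kt
Leg 2: desired track 12.1°; wind correction +5.0° → command heading 17.1°, groundspeed 127.1 kt
Leg 3: desired track 74.3°; wind correction +16.2° → command heading 90.5°, groundspeed 101.3 kt
Leg 4: desired track 41.3°; wind correction +12.0° → command heading 53.3°, groundspeed 117.6 kt
Leg 5: desired track 324.2°; wind correction -8.2° → command heading 316.0°, groundspeed 124.1 kt
Leg 6: desired track 59.2°; wind correction +14.9° → command heading 74.1°, groundspeed 109.1 kt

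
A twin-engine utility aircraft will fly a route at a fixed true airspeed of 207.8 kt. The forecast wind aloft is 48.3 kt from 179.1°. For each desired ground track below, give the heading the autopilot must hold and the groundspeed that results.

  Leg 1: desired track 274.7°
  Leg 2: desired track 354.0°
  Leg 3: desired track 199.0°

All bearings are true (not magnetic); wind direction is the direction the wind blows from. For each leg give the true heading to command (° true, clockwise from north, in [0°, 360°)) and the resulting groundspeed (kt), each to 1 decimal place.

Leg 1: desired track 274.7°; wind correction -13.4° → command heading 261.3°, groundspeed 206.9 kt
Leg 2: desired track 354.0°; wind correction -1.2° → command heading 352.8°, groundspeed 255.9 kt
Leg 3: desired track 199.0°; wind correction -4.5° → command heading 194.5°, groundspeed 161.7 kt

Leg 1: heading=261.3°, groundspeed=206.9 kt
Leg 2: heading=352.8°, groundspeed=255.9 kt
Leg 3: heading=194.5°, groundspeed=161.7 kt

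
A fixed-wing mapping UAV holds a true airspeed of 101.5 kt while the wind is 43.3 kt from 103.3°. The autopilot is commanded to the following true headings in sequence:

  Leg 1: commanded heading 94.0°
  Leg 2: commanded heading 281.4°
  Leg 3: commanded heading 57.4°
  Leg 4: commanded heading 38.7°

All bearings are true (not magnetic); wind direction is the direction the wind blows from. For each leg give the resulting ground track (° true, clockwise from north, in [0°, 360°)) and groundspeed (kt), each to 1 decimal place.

Leg 1: track=87.2°, groundspeed=59.2 kt
Leg 2: track=282.0°, groundspeed=144.8 kt
Leg 3: track=33.9°, groundspeed=77.8 kt
Leg 4: track=13.4°, groundspeed=91.7 kt

Leg 1: heading 94.0°; drift -6.8° → track 87.2°, groundspeed 59.2 kt
Leg 2: heading 281.4°; drift +0.6° → track 282.0°, groundspeed 144.8 kt
Leg 3: heading 57.4°; drift -23.5° → track 33.9°, groundspeed 77.8 kt
Leg 4: heading 38.7°; drift -25.3° → track 13.4°, groundspeed 91.7 kt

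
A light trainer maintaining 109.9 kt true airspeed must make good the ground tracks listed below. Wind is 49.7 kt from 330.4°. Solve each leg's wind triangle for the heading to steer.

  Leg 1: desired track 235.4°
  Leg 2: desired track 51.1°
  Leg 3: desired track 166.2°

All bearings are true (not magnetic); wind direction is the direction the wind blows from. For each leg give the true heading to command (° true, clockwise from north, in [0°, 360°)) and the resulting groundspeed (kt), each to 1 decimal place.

Leg 1: desired track 235.4°; wind correction +26.8° → command heading 262.2°, groundspeed 102.4 kt
Leg 2: desired track 51.1°; wind correction -26.5° → command heading 24.6°, groundspeed 90.3 kt
Leg 3: desired track 166.2°; wind correction +7.1° → command heading 173.3°, groundspeed 156.9 kt

Leg 1: heading=262.2°, groundspeed=102.4 kt
Leg 2: heading=24.6°, groundspeed=90.3 kt
Leg 3: heading=173.3°, groundspeed=156.9 kt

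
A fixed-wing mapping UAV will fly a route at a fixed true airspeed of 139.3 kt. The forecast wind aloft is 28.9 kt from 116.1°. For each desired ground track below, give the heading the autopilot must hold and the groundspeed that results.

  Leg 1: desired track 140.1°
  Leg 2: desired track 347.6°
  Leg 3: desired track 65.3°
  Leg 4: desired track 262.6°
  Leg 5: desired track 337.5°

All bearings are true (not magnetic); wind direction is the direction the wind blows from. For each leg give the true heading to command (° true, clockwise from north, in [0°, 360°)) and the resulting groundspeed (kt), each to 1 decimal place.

Leg 1: heading=135.3°, groundspeed=112.4 kt
Leg 2: heading=356.9°, groundspeed=155.4 kt
Leg 3: heading=74.6°, groundspeed=119.2 kt
Leg 4: heading=256.0°, groundspeed=162.5 kt
Leg 5: heading=345.4°, groundspeed=159.7 kt

Leg 1: desired track 140.1°; wind correction -4.8° → command heading 135.3°, groundspeed 112.4 kt
Leg 2: desired track 347.6°; wind correction +9.3° → command heading 356.9°, groundspeed 155.4 kt
Leg 3: desired track 65.3°; wind correction +9.3° → command heading 74.6°, groundspeed 119.2 kt
Leg 4: desired track 262.6°; wind correction -6.6° → command heading 256.0°, groundspeed 162.5 kt
Leg 5: desired track 337.5°; wind correction +7.9° → command heading 345.4°, groundspeed 159.7 kt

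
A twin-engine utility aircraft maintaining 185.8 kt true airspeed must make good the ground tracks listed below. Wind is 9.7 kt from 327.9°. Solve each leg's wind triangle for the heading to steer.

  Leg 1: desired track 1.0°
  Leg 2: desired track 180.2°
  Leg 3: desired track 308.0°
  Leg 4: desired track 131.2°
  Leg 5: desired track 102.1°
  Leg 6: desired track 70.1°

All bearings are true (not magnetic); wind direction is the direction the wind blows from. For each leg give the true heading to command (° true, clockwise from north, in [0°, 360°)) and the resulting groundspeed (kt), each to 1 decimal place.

Leg 1: heading=359.4°, groundspeed=177.6 kt
Leg 2: heading=181.8°, groundspeed=193.9 kt
Leg 3: heading=309.0°, groundspeed=176.6 kt
Leg 4: heading=130.3°, groundspeed=195.1 kt
Leg 5: heading=100.0°, groundspeed=192.4 kt
Leg 6: heading=67.2°, groundspeed=187.6 kt

Leg 1: desired track 1.0°; wind correction -1.6° → command heading 359.4°, groundspeed 177.6 kt
Leg 2: desired track 180.2°; wind correction +1.6° → command heading 181.8°, groundspeed 193.9 kt
Leg 3: desired track 308.0°; wind correction +1.0° → command heading 309.0°, groundspeed 176.6 kt
Leg 4: desired track 131.2°; wind correction -0.9° → command heading 130.3°, groundspeed 195.1 kt
Leg 5: desired track 102.1°; wind correction -2.1° → command heading 100.0°, groundspeed 192.4 kt
Leg 6: desired track 70.1°; wind correction -2.9° → command heading 67.2°, groundspeed 187.6 kt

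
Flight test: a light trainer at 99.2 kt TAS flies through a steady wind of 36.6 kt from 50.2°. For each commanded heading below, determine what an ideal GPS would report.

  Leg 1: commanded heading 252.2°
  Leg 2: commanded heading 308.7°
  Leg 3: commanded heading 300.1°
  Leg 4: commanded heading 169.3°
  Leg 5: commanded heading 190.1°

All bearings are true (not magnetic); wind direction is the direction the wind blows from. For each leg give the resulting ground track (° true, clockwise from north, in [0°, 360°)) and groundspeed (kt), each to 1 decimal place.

Leg 1: heading 252.2°; drift -5.9° → track 246.3°, groundspeed 133.8 kt
Leg 2: heading 308.7°; drift -18.6° → track 290.1°, groundspeed 112.4 kt
Leg 3: heading 300.1°; drift -17.1° → track 283.0°, groundspeed 116.9 kt
Leg 4: heading 169.3°; drift +15.3° → track 184.6°, groundspeed 121.3 kt
Leg 5: heading 190.1°; drift +10.5° → track 200.6°, groundspeed 129.4 kt

Leg 1: track=246.3°, groundspeed=133.8 kt
Leg 2: track=290.1°, groundspeed=112.4 kt
Leg 3: track=283.0°, groundspeed=116.9 kt
Leg 4: track=184.6°, groundspeed=121.3 kt
Leg 5: track=200.6°, groundspeed=129.4 kt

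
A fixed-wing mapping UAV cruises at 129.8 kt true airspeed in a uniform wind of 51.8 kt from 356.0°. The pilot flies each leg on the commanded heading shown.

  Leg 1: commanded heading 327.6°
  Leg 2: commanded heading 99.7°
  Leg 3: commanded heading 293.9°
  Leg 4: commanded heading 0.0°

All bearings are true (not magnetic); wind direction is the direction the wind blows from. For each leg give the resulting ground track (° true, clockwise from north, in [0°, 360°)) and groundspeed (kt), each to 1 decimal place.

Leg 1: track=311.3°, groundspeed=87.8 kt
Leg 2: track=119.2°, groundspeed=150.7 kt
Leg 3: track=270.5°, groundspeed=115.1 kt
Leg 4: track=2.6°, groundspeed=78.2 kt

Leg 1: heading 327.6°; drift -16.3° → track 311.3°, groundspeed 87.8 kt
Leg 2: heading 99.7°; drift +19.5° → track 119.2°, groundspeed 150.7 kt
Leg 3: heading 293.9°; drift -23.4° → track 270.5°, groundspeed 115.1 kt
Leg 4: heading 0.0°; drift +2.6° → track 2.6°, groundspeed 78.2 kt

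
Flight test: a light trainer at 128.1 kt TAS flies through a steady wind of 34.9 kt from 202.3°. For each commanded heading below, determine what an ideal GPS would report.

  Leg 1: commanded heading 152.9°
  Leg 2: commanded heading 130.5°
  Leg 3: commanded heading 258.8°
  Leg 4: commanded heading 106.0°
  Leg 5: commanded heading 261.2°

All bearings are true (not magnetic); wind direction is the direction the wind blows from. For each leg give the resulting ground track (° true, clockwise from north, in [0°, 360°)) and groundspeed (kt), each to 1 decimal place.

Leg 1: heading 152.9°; drift -14.1° → track 138.8°, groundspeed 108.7 kt
Leg 2: heading 130.5°; drift -15.8° → track 114.7°, groundspeed 121.8 kt
Leg 3: heading 258.8°; drift +15.0° → track 273.8°, groundspeed 112.7 kt
Leg 4: heading 106.0°; drift -14.7° → track 91.3°, groundspeed 136.4 kt
Leg 5: heading 261.2°; drift +15.2° → track 276.4°, groundspeed 114.1 kt

Leg 1: track=138.8°, groundspeed=108.7 kt
Leg 2: track=114.7°, groundspeed=121.8 kt
Leg 3: track=273.8°, groundspeed=112.7 kt
Leg 4: track=91.3°, groundspeed=136.4 kt
Leg 5: track=276.4°, groundspeed=114.1 kt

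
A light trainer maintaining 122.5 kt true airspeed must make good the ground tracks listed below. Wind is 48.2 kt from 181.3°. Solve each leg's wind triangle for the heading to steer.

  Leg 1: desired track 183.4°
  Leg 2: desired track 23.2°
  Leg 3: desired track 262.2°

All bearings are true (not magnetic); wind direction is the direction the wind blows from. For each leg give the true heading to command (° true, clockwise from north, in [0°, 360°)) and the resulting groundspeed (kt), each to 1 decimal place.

Leg 1: desired track 183.4°; wind correction -0.8° → command heading 182.6°, groundspeed 74.3 kt
Leg 2: desired track 23.2°; wind correction +8.4° → command heading 31.6°, groundspeed 165.9 kt
Leg 3: desired track 262.2°; wind correction -22.9° → command heading 239.3°, groundspeed 105.3 kt

Leg 1: heading=182.6°, groundspeed=74.3 kt
Leg 2: heading=31.6°, groundspeed=165.9 kt
Leg 3: heading=239.3°, groundspeed=105.3 kt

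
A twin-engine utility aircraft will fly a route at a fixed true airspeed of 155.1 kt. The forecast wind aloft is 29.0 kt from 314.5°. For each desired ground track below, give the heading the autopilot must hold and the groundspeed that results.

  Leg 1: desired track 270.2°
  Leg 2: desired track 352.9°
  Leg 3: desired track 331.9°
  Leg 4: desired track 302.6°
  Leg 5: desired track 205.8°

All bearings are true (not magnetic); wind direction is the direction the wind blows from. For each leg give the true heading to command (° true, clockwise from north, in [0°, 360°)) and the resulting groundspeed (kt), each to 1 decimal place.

Leg 1: desired track 270.2°; wind correction +7.5° → command heading 277.7°, groundspeed 133.0 kt
Leg 2: desired track 352.9°; wind correction -6.7° → command heading 346.2°, groundspeed 131.3 kt
Leg 3: desired track 331.9°; wind correction -3.2° → command heading 328.7°, groundspeed 127.2 kt
Leg 4: desired track 302.6°; wind correction +2.2° → command heading 304.8°, groundspeed 126.6 kt
Leg 5: desired track 205.8°; wind correction +10.2° → command heading 216.0°, groundspeed 161.9 kt

Leg 1: heading=277.7°, groundspeed=133.0 kt
Leg 2: heading=346.2°, groundspeed=131.3 kt
Leg 3: heading=328.7°, groundspeed=127.2 kt
Leg 4: heading=304.8°, groundspeed=126.6 kt
Leg 5: heading=216.0°, groundspeed=161.9 kt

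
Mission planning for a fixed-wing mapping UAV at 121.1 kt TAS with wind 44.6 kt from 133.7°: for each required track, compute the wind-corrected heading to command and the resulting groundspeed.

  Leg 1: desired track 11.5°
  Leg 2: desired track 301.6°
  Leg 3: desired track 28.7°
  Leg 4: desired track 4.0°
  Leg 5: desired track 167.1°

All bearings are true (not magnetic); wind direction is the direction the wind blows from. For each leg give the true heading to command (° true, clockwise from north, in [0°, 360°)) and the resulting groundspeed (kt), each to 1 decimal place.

Leg 1: desired track 11.5°; wind correction +18.2° → command heading 29.7°, groundspeed 138.8 kt
Leg 2: desired track 301.6°; wind correction -4.4° → command heading 297.2°, groundspeed 164.3 kt
Leg 3: desired track 28.7°; wind correction +20.8° → command heading 49.5°, groundspeed 124.7 kt
Leg 4: desired track 4.0°; wind correction +16.5° → command heading 20.5°, groundspeed 144.6 kt
Leg 5: desired track 167.1°; wind correction -11.7° → command heading 155.4°, groundspeed 81.4 kt

Leg 1: heading=29.7°, groundspeed=138.8 kt
Leg 2: heading=297.2°, groundspeed=164.3 kt
Leg 3: heading=49.5°, groundspeed=124.7 kt
Leg 4: heading=20.5°, groundspeed=144.6 kt
Leg 5: heading=155.4°, groundspeed=81.4 kt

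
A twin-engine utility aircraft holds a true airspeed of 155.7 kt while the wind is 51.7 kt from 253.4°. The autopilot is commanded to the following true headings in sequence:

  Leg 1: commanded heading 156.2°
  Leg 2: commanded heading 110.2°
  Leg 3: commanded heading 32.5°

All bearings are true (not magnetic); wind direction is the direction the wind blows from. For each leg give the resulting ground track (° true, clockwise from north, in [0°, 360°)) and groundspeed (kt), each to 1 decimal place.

Leg 1: heading 156.2°; drift -17.6° → track 138.6°, groundspeed 170.1 kt
Leg 2: heading 110.2°; drift -8.9° → track 101.3°, groundspeed 199.5 kt
Leg 3: heading 32.5°; drift +9.9° → track 42.4°, groundspeed 197.7 kt

Leg 1: track=138.6°, groundspeed=170.1 kt
Leg 2: track=101.3°, groundspeed=199.5 kt
Leg 3: track=42.4°, groundspeed=197.7 kt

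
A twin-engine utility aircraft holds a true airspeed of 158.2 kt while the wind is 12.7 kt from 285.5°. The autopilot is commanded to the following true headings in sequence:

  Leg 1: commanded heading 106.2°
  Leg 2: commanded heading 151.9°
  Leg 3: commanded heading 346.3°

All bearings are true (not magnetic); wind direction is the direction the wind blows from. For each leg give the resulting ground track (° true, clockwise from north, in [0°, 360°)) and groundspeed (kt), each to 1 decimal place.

Leg 1: heading 106.2°; drift -0.1° → track 106.1°, groundspeed 170.9 kt
Leg 2: heading 151.9°; drift -3.2° → track 148.7°, groundspeed 167.2 kt
Leg 3: heading 346.3°; drift +4.2° → track 350.5°, groundspeed 152.4 kt

Leg 1: track=106.1°, groundspeed=170.9 kt
Leg 2: track=148.7°, groundspeed=167.2 kt
Leg 3: track=350.5°, groundspeed=152.4 kt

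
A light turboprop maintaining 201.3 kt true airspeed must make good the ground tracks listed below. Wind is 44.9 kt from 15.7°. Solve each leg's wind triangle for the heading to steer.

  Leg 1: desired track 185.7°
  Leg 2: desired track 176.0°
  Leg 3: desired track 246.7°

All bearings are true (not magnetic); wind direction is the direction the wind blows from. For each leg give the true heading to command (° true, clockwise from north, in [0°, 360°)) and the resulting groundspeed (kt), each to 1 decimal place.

Leg 1: desired track 185.7°; wind correction -2.2° → command heading 183.5°, groundspeed 245.4 kt
Leg 2: desired track 176.0°; wind correction -4.3° → command heading 171.7°, groundspeed 243.0 kt
Leg 3: desired track 246.7°; wind correction +10.0° → command heading 256.7°, groundspeed 226.5 kt

Leg 1: heading=183.5°, groundspeed=245.4 kt
Leg 2: heading=171.7°, groundspeed=243.0 kt
Leg 3: heading=256.7°, groundspeed=226.5 kt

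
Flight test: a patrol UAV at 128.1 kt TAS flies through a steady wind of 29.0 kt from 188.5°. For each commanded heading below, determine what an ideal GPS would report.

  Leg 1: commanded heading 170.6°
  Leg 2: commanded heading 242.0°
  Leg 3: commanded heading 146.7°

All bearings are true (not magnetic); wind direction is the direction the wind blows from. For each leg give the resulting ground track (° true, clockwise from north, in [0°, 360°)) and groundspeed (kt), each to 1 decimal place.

Leg 1: track=165.5°, groundspeed=100.9 kt
Leg 2: track=253.9°, groundspeed=113.3 kt
Leg 3: track=136.4°, groundspeed=108.2 kt

Leg 1: heading 170.6°; drift -5.1° → track 165.5°, groundspeed 100.9 kt
Leg 2: heading 242.0°; drift +11.9° → track 253.9°, groundspeed 113.3 kt
Leg 3: heading 146.7°; drift -10.3° → track 136.4°, groundspeed 108.2 kt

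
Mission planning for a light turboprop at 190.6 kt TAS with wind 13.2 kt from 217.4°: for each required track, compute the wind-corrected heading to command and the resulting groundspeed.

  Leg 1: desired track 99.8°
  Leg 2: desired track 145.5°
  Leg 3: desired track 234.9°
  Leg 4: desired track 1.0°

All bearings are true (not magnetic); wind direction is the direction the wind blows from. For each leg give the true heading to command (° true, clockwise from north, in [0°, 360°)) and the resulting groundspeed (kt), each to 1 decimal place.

Leg 1: desired track 99.8°; wind correction +3.5° → command heading 103.3°, groundspeed 196.4 kt
Leg 2: desired track 145.5°; wind correction +3.8° → command heading 149.3°, groundspeed 186.1 kt
Leg 3: desired track 234.9°; wind correction -1.2° → command heading 233.7°, groundspeed 178.0 kt
Leg 4: desired track 1.0°; wind correction -2.4° → command heading 358.6°, groundspeed 201.1 kt

Leg 1: heading=103.3°, groundspeed=196.4 kt
Leg 2: heading=149.3°, groundspeed=186.1 kt
Leg 3: heading=233.7°, groundspeed=178.0 kt
Leg 4: heading=358.6°, groundspeed=201.1 kt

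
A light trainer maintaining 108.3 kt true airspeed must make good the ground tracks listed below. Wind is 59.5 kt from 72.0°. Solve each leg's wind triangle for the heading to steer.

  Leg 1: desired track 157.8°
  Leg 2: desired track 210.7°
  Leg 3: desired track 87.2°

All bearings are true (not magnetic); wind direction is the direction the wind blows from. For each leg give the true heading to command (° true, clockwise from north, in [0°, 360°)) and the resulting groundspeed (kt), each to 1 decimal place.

Leg 1: desired track 157.8°; wind correction -33.2° → command heading 124.6°, groundspeed 86.2 kt
Leg 2: desired track 210.7°; wind correction -21.3° → command heading 189.4°, groundspeed 145.6 kt
Leg 3: desired track 87.2°; wind correction -8.3° → command heading 78.9°, groundspeed 49.8 kt

Leg 1: heading=124.6°, groundspeed=86.2 kt
Leg 2: heading=189.4°, groundspeed=145.6 kt
Leg 3: heading=78.9°, groundspeed=49.8 kt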